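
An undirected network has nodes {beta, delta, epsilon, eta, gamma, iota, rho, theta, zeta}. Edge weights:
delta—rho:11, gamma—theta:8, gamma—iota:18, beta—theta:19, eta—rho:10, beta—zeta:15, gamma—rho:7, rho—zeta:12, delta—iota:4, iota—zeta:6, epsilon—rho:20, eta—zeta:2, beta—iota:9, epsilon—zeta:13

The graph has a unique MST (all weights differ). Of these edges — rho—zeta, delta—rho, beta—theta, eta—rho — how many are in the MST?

Sort edges by weight, then run Kruskal:
eta—zeta (2): add — endpoints in different components.
delta—iota (4): add — endpoints in different components.
iota—zeta (6): add — endpoints in different components.
gamma—rho (7): add — endpoints in different components.
gamma—theta (8): add — endpoints in different components.
beta—iota (9): add — endpoints in different components.
eta—rho (10): add — endpoints in different components.
delta—rho (11): skip — rho and delta already connected.
rho—zeta (12): skip — rho and zeta already connected.
epsilon—zeta (13): add — endpoints in different components.
MST edge set: {eta—zeta, delta—iota, iota—zeta, gamma—rho, gamma—theta, beta—iota, eta—rho, epsilon—zeta}.
Of the listed edges, {eta—rho} are in the MST → 1.

1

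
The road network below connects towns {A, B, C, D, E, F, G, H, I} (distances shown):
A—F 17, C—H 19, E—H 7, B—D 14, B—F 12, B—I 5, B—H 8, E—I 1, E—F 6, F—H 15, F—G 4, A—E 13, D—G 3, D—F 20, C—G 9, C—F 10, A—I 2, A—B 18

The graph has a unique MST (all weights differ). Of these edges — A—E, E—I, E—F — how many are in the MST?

Sort edges by weight, then run Kruskal:
E—I (1): add — endpoints in different components.
A—I (2): add — endpoints in different components.
D—G (3): add — endpoints in different components.
F—G (4): add — endpoints in different components.
B—I (5): add — endpoints in different components.
E—F (6): add — endpoints in different components.
E—H (7): add — endpoints in different components.
B—H (8): skip — B and H already connected.
C—G (9): add — endpoints in different components.
MST edge set: {E—I, A—I, D—G, F—G, B—I, E—F, E—H, C—G}.
Of the listed edges, {E—I, E—F} are in the MST → 2.

2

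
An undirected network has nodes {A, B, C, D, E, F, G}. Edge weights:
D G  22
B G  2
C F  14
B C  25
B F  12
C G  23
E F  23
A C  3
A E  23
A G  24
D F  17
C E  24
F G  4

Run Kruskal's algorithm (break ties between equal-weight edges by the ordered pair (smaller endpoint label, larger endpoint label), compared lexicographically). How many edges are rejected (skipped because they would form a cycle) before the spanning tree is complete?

2

Sort edges by weight, then run Kruskal:
B G (2): add — endpoints in different components.
A C (3): add — endpoints in different components.
F G (4): add — endpoints in different components.
B F (12): skip — B and F already connected.
C F (14): add — endpoints in different components.
D F (17): add — endpoints in different components.
D G (22): skip — D and G already connected.
A E (23): add — endpoints in different components.
Edges rejected before the tree was complete: 2.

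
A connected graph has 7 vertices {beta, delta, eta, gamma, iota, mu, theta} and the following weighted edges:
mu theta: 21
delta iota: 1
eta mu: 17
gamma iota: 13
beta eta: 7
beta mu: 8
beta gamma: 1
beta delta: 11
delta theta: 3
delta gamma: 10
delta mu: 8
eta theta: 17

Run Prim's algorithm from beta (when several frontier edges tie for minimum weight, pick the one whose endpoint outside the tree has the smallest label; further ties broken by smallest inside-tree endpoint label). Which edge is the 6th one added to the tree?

Prim, starting at beta.
Step 1: cheapest edge leaving the tree is beta gamma (1); add gamma.
Step 2: cheapest edge leaving the tree is beta eta (7); add eta.
Step 3: cheapest edge leaving the tree is beta mu (8); add mu.
Step 4: cheapest edge leaving the tree is delta mu (8); add delta.
Step 5: cheapest edge leaving the tree is delta iota (1); add iota.
Step 6: cheapest edge leaving the tree is delta theta (3); add theta.
The 6th edge added is delta theta.

delta-theta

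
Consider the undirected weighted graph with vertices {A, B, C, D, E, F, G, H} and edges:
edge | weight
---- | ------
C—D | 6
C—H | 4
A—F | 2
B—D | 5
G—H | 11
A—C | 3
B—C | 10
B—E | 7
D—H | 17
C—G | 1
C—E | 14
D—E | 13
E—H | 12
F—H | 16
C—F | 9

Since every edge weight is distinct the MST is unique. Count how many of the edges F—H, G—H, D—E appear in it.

Kruskal: consider edges lightest-first.
C—G (1): add — endpoints in different components.
A—F (2): add — endpoints in different components.
A—C (3): add — endpoints in different components.
C—H (4): add — endpoints in different components.
B—D (5): add — endpoints in different components.
C—D (6): add — endpoints in different components.
B—E (7): add — endpoints in different components.
MST edge set: {C—G, A—F, A—C, C—H, B—D, C—D, B—E}.
Of the listed edges, {} are in the MST → 0.

0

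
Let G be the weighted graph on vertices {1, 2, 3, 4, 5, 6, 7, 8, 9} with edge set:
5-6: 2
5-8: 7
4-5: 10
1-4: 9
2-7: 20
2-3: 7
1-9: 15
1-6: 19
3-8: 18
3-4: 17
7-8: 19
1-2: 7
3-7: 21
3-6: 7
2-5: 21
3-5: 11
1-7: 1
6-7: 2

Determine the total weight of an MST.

50

Prim's algorithm from 4:
Step 1: cheapest edge leaving the tree is 1-4 (9); add 1.
Step 2: cheapest edge leaving the tree is 1-7 (1); add 7.
Step 3: cheapest edge leaving the tree is 6-7 (2); add 6.
Step 4: cheapest edge leaving the tree is 5-6 (2); add 5.
Step 5: cheapest edge leaving the tree is 1-2 (7); add 2.
Step 6: cheapest edge leaving the tree is 2-3 (7); add 3.
Step 7: cheapest edge leaving the tree is 5-8 (7); add 8.
Step 8: cheapest edge leaving the tree is 1-9 (15); add 9.
MST edges: 1-4, 1-7, 6-7, 5-6, 1-2, 2-3, 5-8, 1-9; total weight 9+1+2+2+7+7+7+15 = 50.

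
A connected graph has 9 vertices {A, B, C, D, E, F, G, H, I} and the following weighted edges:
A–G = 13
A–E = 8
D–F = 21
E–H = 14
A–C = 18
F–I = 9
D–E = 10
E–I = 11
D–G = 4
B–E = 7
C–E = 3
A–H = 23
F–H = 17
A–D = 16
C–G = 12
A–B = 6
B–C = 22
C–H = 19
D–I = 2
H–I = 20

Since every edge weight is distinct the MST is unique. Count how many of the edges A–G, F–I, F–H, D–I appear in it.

Kruskal: consider edges lightest-first.
D–I (2): add — endpoints in different components.
C–E (3): add — endpoints in different components.
D–G (4): add — endpoints in different components.
A–B (6): add — endpoints in different components.
B–E (7): add — endpoints in different components.
A–E (8): skip — A and E already connected.
F–I (9): add — endpoints in different components.
D–E (10): add — endpoints in different components.
E–I (11): skip — E and I already connected.
C–G (12): skip — C and G already connected.
A–G (13): skip — A and G already connected.
E–H (14): add — endpoints in different components.
MST edge set: {D–I, C–E, D–G, A–B, B–E, F–I, D–E, E–H}.
Of the listed edges, {F–I, D–I} are in the MST → 2.

2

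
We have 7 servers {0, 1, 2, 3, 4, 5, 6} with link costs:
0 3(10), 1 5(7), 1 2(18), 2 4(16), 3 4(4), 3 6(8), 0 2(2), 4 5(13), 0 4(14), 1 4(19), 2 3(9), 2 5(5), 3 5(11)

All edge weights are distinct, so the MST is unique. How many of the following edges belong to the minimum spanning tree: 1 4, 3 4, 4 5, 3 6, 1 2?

2

Kruskal's algorithm — process edges by increasing weight (ties by edge label):
0 2 (2): add. Components now {0,2} {1} {3} {4} {5} {6}
3 4 (4): add. Components now {0,2} {1} {3,4} {5} {6}
2 5 (5): add. Components now {0,2,5} {1} {3,4} {6}
1 5 (7): add. Components now {0,1,2,5} {3,4} {6}
3 6 (8): add. Components now {0,1,2,5} {3,4,6}
2 3 (9): add. Components now {0,1,2,3,4,5,6}
MST edge set: {0 2, 3 4, 2 5, 1 5, 3 6, 2 3}.
Of the listed edges, {3 4, 3 6} are in the MST → 2.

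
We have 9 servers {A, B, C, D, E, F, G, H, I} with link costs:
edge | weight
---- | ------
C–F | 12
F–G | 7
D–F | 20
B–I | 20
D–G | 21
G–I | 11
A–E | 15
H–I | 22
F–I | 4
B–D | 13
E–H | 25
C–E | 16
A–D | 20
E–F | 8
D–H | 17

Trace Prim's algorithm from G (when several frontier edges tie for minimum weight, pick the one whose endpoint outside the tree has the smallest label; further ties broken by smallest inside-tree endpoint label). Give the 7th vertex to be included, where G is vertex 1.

Prim, starting at G.
Step 1: cheapest edge leaving the tree is F–G (7); add F.
Step 2: cheapest edge leaving the tree is F–I (4); add I.
Step 3: cheapest edge leaving the tree is E–F (8); add E.
Step 4: cheapest edge leaving the tree is C–F (12); add C.
Step 5: cheapest edge leaving the tree is A–E (15); add A.
Step 6: cheapest edge leaving the tree is B–I (20); add B.
Step 7: cheapest edge leaving the tree is B–D (13); add D.
Step 8: cheapest edge leaving the tree is D–H (17); add H.
Vertex order: G, F, I, E, C, A, B, D, H. The 7th vertex is B.

B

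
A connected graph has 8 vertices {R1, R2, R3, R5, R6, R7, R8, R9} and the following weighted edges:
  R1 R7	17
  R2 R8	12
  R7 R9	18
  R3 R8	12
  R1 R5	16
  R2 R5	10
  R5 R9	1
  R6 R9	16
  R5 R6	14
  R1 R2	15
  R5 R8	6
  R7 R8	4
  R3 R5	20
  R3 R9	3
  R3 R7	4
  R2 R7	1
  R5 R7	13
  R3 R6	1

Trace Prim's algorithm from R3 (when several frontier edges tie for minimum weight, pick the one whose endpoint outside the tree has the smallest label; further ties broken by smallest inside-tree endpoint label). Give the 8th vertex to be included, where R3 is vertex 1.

R1

Prim's algorithm from R3:
Step 1: cheapest edge leaving the tree is R3 R6 (1); add R6.
Step 2: cheapest edge leaving the tree is R3 R9 (3); add R9.
Step 3: cheapest edge leaving the tree is R5 R9 (1); add R5.
Step 4: cheapest edge leaving the tree is R3 R7 (4); add R7.
Step 5: cheapest edge leaving the tree is R2 R7 (1); add R2.
Step 6: cheapest edge leaving the tree is R7 R8 (4); add R8.
Step 7: cheapest edge leaving the tree is R1 R2 (15); add R1.
Vertex order: R3, R6, R9, R5, R7, R2, R8, R1. The 8th vertex is R1.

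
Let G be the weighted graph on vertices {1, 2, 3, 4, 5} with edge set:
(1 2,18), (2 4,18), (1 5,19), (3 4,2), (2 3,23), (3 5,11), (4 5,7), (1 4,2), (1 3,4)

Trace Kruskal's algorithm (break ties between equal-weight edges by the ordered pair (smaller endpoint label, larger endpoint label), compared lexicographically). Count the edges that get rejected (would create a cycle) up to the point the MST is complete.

2

Kruskal's algorithm — process edges by increasing weight (ties by edge label):
1 4 (2): add. Components now {1,4} {2} {3} {5}
3 4 (2): add. Components now {1,3,4} {2} {5}
1 3 (4): skip — 1 and 3 already connected.
4 5 (7): add. Components now {1,3,4,5} {2}
3 5 (11): skip — 3 and 5 already connected.
1 2 (18): add. Components now {1,2,3,4,5}
Edges rejected before the tree was complete: 2.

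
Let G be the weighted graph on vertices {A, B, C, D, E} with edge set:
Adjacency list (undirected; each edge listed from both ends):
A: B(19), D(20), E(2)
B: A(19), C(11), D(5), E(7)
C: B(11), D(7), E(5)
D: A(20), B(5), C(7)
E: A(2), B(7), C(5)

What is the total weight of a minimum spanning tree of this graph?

19

Prim, starting at E.
Step 1: cheapest edge leaving the tree is A–E (2); add A.
Step 2: cheapest edge leaving the tree is C–E (5); add C.
Step 3: cheapest edge leaving the tree is B–E (7); add B.
Step 4: cheapest edge leaving the tree is B–D (5); add D.
MST edges: A–E, C–E, B–E, B–D; total weight 2+5+7+5 = 19.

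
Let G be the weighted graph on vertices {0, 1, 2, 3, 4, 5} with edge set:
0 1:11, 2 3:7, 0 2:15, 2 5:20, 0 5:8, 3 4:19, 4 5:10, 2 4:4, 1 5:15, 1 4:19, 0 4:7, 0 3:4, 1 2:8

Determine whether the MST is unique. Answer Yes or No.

Kruskal: consider edges lightest-first.
0 3 (4): add. Components now {0,3} {1} {2} {4} {5}
2 4 (4): add. Components now {0,3} {1} {2,4} {5}
0 4 (7): add. Components now {0,2,3,4} {1} {5}
2 3 (7): skip — 2 and 3 already connected.
0 5 (8): add. Components now {0,2,3,4,5} {1}
1 2 (8): add. Components now {0,1,2,3,4,5}
Non-tree edge 2 3 has weight 7, equal to the heaviest edge on its tree cycle — swapping gives another MST of the same weight. Not unique.

No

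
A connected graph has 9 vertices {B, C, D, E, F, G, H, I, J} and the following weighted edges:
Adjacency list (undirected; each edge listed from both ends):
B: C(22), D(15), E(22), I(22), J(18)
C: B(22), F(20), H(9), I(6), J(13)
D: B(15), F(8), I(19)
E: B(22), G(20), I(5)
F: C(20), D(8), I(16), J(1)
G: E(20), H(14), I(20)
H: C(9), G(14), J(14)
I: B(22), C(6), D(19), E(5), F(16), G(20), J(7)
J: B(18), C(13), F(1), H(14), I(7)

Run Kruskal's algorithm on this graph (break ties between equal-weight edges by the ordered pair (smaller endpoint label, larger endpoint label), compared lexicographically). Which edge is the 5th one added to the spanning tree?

D-F

Kruskal's algorithm — process edges by increasing weight (ties by edge label):
F–J (1): add — endpoints in different components.
E–I (5): add — endpoints in different components.
C–I (6): add — endpoints in different components.
I–J (7): add — endpoints in different components.
D–F (8): add — endpoints in different components.
C–H (9): add — endpoints in different components.
C–J (13): skip — C and J already connected.
G–H (14): add — endpoints in different components.
H–J (14): skip — H and J already connected.
B–D (15): add — endpoints in different components.
The 5th edge added is D–F.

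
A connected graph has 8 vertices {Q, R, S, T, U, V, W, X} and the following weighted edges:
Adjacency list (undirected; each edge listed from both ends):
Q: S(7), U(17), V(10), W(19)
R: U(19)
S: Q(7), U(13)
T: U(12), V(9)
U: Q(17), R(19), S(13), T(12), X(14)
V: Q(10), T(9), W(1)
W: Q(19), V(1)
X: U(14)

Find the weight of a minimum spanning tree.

72

Kruskal: consider edges lightest-first.
V–W (1): add — endpoints in different components.
Q–S (7): add — endpoints in different components.
T–V (9): add — endpoints in different components.
Q–V (10): add — endpoints in different components.
T–U (12): add — endpoints in different components.
S–U (13): skip — U and S already connected.
U–X (14): add — endpoints in different components.
Q–U (17): skip — Q and U already connected.
Q–W (19): skip — Q and W already connected.
R–U (19): add — endpoints in different components.
MST edges: V–W, Q–S, T–V, Q–V, T–U, U–X, R–U; total weight 1+7+9+10+12+14+19 = 72.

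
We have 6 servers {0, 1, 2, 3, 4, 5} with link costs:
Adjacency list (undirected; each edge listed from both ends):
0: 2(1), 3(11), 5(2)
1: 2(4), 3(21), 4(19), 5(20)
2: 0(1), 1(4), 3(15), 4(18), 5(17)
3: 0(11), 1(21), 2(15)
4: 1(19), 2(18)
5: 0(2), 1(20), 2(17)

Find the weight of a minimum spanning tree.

36

Sort edges by weight, then run Kruskal:
0—2 (1): add. Components now {0,2} {1} {3} {4} {5}
0—5 (2): add. Components now {0,2,5} {1} {3} {4}
1—2 (4): add. Components now {0,1,2,5} {3} {4}
0—3 (11): add. Components now {0,1,2,3,5} {4}
2—3 (15): skip — 2 and 3 already connected.
2—5 (17): skip — 2 and 5 already connected.
2—4 (18): add. Components now {0,1,2,3,4,5}
MST edges: 0—2, 0—5, 1—2, 0—3, 2—4; total weight 1+2+4+11+18 = 36.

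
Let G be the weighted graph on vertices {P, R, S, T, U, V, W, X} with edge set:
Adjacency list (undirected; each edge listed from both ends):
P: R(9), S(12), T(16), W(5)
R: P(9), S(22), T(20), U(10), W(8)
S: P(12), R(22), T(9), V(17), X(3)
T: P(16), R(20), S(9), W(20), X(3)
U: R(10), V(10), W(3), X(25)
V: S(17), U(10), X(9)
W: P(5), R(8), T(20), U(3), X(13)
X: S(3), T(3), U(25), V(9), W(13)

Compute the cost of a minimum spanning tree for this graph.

41

Kruskal: consider edges lightest-first.
S—X (3): add — endpoints in different components.
T—X (3): add — endpoints in different components.
U—W (3): add — endpoints in different components.
P—W (5): add — endpoints in different components.
R—W (8): add — endpoints in different components.
P—R (9): skip — R and P already connected.
S—T (9): skip — T and S already connected.
V—X (9): add — endpoints in different components.
R—U (10): skip — R and U already connected.
U—V (10): add — endpoints in different components.
MST edges: S—X, T—X, U—W, P—W, R—W, V—X, U—V; total weight 3+3+3+5+8+9+10 = 41.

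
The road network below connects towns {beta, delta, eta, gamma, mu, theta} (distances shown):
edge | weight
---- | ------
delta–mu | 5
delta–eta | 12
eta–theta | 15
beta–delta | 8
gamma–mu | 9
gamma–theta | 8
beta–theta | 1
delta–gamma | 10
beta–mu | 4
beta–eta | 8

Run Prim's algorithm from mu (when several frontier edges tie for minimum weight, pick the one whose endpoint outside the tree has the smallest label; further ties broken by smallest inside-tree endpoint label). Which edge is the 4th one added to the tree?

beta-eta

Grow the tree from mu using Prim:
Step 1: frontier [beta–mu 4, delta–mu 5, gamma–mu 9] → take beta–mu (4); add beta.
Step 2: frontier [beta–theta 1, beta–delta 8, beta–eta 8, delta–mu 5, gamma–mu 9] → take beta–theta (1); add theta.
Step 3: frontier [beta–delta 8, beta–eta 8, delta–mu 5, gamma–mu 9, gamma–theta 8, eta–theta 15] → take delta–mu (5); add delta.
Step 4: frontier [beta–eta 8, delta–gamma 10, delta–eta 12, gamma–mu 9, gamma–theta 8, eta–theta 15] → take beta–eta (8); add eta.
Step 5: frontier [delta–gamma 10, gamma–mu 9, gamma–theta 8] → take gamma–theta (8); add gamma.
The 4th edge added is beta–eta.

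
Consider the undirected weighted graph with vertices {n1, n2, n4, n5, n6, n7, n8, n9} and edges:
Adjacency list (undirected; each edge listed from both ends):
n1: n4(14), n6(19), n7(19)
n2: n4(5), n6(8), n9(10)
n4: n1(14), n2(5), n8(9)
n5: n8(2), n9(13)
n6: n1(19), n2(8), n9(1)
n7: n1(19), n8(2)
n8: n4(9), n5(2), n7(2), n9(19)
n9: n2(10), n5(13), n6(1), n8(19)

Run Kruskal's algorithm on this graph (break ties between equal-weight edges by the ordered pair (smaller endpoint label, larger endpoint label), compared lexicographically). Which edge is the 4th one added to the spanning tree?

Kruskal's algorithm — process edges by increasing weight (ties by edge label):
n6–n9 (1): add — endpoints in different components.
n5–n8 (2): add — endpoints in different components.
n7–n8 (2): add — endpoints in different components.
n2–n4 (5): add — endpoints in different components.
n2–n6 (8): add — endpoints in different components.
n4–n8 (9): add — endpoints in different components.
n2–n9 (10): skip — n9 and n2 already connected.
n5–n9 (13): skip — n9 and n5 already connected.
n1–n4 (14): add — endpoints in different components.
The 4th edge added is n2–n4.

n2-n4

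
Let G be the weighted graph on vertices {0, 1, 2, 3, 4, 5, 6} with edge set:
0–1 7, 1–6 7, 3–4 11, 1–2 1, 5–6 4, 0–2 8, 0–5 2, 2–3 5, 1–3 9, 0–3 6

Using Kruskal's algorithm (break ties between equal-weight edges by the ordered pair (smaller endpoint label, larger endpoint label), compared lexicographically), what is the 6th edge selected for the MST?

3-4

Kruskal: consider edges lightest-first.
1–2 (1): add — endpoints in different components.
0–5 (2): add — endpoints in different components.
5–6 (4): add — endpoints in different components.
2–3 (5): add — endpoints in different components.
0–3 (6): add — endpoints in different components.
0–1 (7): skip — 0 and 1 already connected.
1–6 (7): skip — 1 and 6 already connected.
0–2 (8): skip — 0 and 2 already connected.
1–3 (9): skip — 1 and 3 already connected.
3–4 (11): add — endpoints in different components.
The 6th edge added is 3–4.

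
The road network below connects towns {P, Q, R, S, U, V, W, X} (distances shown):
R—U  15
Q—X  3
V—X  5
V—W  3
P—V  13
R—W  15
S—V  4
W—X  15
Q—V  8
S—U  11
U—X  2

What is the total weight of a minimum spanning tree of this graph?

45

Kruskal: consider edges lightest-first.
U—X (2): add — endpoints in different components.
Q—X (3): add — endpoints in different components.
V—W (3): add — endpoints in different components.
S—V (4): add — endpoints in different components.
V—X (5): add — endpoints in different components.
Q—V (8): skip — Q and V already connected.
S—U (11): skip — U and S already connected.
P—V (13): add — endpoints in different components.
R—U (15): add — endpoints in different components.
MST edges: U—X, Q—X, V—W, S—V, V—X, P—V, R—U; total weight 2+3+3+4+5+13+15 = 45.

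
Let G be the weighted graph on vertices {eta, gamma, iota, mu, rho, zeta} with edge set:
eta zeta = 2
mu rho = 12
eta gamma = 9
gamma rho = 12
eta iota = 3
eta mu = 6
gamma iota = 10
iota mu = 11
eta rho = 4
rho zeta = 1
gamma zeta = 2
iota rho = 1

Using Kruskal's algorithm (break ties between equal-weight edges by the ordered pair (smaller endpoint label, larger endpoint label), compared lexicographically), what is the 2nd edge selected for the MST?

Kruskal: consider edges lightest-first.
iota rho (1): add. Components now {mu} {iota,rho} {gamma} {eta} {zeta}
rho zeta (1): add. Components now {mu} {iota,rho,zeta} {gamma} {eta}
eta zeta (2): add. Components now {mu} {eta,iota,rho,zeta} {gamma}
gamma zeta (2): add. Components now {mu} {eta,gamma,iota,rho,zeta}
eta iota (3): skip — iota and eta already connected.
eta rho (4): skip — rho and eta already connected.
eta mu (6): add. Components now {eta,gamma,iota,mu,rho,zeta}
The 2nd edge added is rho zeta.

rho-zeta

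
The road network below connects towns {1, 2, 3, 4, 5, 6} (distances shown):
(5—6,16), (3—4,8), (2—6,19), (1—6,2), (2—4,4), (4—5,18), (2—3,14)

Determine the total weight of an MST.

48

Prim, starting at 1.
Step 1: frontier [1—6 2] → take 1—6 (2); add 6.
Step 2: frontier [5—6 16, 2—6 19] → take 5—6 (16); add 5.
Step 3: frontier [4—5 18, 2—6 19] → take 4—5 (18); add 4.
Step 4: frontier [2—4 4, 3—4 8, 2—6 19] → take 2—4 (4); add 2.
Step 5: frontier [2—3 14, 3—4 8] → take 3—4 (8); add 3.
MST edges: 1—6, 5—6, 4—5, 2—4, 3—4; total weight 2+16+18+4+8 = 48.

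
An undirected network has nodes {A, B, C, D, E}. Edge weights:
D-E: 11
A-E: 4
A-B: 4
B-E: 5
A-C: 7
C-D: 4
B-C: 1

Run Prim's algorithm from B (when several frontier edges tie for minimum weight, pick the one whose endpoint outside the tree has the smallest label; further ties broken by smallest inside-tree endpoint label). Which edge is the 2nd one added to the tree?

Prim, starting at B.
Step 1: frontier [B-C 1, A-B 4, B-E 5] → take B-C (1); add C.
Step 2: frontier [A-B 4, B-E 5, C-D 4, A-C 7] → take A-B (4); add A.
Step 3: frontier [A-E 4, B-E 5, C-D 4] → take C-D (4); add D.
Step 4: frontier [A-E 4, B-E 5, D-E 11] → take A-E (4); add E.
The 2nd edge added is A-B.

A-B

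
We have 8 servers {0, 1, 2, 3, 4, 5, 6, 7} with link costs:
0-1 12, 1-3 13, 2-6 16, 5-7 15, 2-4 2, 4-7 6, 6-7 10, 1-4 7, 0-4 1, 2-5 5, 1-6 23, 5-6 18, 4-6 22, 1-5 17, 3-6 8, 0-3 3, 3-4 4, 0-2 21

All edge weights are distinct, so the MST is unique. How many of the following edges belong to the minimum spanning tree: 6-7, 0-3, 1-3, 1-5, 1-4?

2

Sort edges by weight, then run Kruskal:
0-4 (1): add — endpoints in different components.
2-4 (2): add — endpoints in different components.
0-3 (3): add — endpoints in different components.
3-4 (4): skip — 3 and 4 already connected.
2-5 (5): add — endpoints in different components.
4-7 (6): add — endpoints in different components.
1-4 (7): add — endpoints in different components.
3-6 (8): add — endpoints in different components.
MST edge set: {0-4, 2-4, 0-3, 2-5, 4-7, 1-4, 3-6}.
Of the listed edges, {0-3, 1-4} are in the MST → 2.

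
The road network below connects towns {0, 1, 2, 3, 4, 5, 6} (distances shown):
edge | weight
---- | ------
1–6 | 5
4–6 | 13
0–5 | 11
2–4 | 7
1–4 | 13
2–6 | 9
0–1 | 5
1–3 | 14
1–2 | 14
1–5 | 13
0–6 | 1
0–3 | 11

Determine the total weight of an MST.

Prim's algorithm from 0:
Step 1: cheapest edge leaving the tree is 0–6 (1); add 6.
Step 2: cheapest edge leaving the tree is 0–1 (5); add 1.
Step 3: cheapest edge leaving the tree is 2–6 (9); add 2.
Step 4: cheapest edge leaving the tree is 2–4 (7); add 4.
Step 5: cheapest edge leaving the tree is 0–3 (11); add 3.
Step 6: cheapest edge leaving the tree is 0–5 (11); add 5.
MST edges: 0–6, 0–1, 2–6, 2–4, 0–3, 0–5; total weight 1+5+9+7+11+11 = 44.

44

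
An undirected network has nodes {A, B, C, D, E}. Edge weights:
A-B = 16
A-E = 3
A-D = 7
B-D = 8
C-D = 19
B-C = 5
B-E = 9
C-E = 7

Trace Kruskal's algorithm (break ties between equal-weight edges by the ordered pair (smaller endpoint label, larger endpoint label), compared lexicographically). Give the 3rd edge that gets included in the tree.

A-D

Sort edges by weight, then run Kruskal:
A-E (3): add — endpoints in different components.
B-C (5): add — endpoints in different components.
A-D (7): add — endpoints in different components.
C-E (7): add — endpoints in different components.
The 3rd edge added is A-D.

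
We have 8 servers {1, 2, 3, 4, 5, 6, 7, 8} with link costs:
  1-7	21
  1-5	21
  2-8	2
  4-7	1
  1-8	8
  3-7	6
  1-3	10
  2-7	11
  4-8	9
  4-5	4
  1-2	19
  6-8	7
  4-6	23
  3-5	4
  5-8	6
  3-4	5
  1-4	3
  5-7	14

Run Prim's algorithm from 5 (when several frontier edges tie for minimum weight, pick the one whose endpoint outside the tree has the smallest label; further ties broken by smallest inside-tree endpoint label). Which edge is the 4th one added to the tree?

Grow the tree from 5 using Prim:
Step 1: cheapest edge leaving the tree is 3-5 (4); add 3.
Step 2: cheapest edge leaving the tree is 4-5 (4); add 4.
Step 3: cheapest edge leaving the tree is 4-7 (1); add 7.
Step 4: cheapest edge leaving the tree is 1-4 (3); add 1.
Step 5: cheapest edge leaving the tree is 5-8 (6); add 8.
Step 6: cheapest edge leaving the tree is 2-8 (2); add 2.
Step 7: cheapest edge leaving the tree is 6-8 (7); add 6.
The 4th edge added is 1-4.

1-4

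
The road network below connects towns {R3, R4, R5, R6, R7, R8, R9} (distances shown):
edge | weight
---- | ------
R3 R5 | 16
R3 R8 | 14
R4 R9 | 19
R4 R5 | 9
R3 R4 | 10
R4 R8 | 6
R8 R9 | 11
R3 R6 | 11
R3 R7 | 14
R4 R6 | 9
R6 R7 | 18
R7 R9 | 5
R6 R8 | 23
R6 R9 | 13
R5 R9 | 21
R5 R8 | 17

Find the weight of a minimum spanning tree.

Kruskal's algorithm — process edges by increasing weight (ties by edge label):
R7 R9 (5): add. Components now {R4} {R5} {R8} {R7,R9} {R3} {R6}
R4 R8 (6): add. Components now {R4,R8} {R5} {R7,R9} {R3} {R6}
R4 R5 (9): add. Components now {R4,R5,R8} {R7,R9} {R3} {R6}
R4 R6 (9): add. Components now {R4,R5,R6,R8} {R7,R9} {R3}
R3 R4 (10): add. Components now {R3,R4,R5,R6,R8} {R7,R9}
R3 R6 (11): skip — R3 and R6 already connected.
R8 R9 (11): add. Components now {R3,R4,R5,R6,R7,R8,R9}
MST edges: R7 R9, R4 R8, R4 R5, R4 R6, R3 R4, R8 R9; total weight 5+6+9+9+10+11 = 50.

50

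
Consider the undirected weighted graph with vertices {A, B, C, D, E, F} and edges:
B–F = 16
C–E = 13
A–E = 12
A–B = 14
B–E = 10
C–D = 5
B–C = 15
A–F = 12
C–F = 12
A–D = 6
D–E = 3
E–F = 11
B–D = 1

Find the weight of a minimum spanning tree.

Kruskal: consider edges lightest-first.
B–D (1): add — endpoints in different components.
D–E (3): add — endpoints in different components.
C–D (5): add — endpoints in different components.
A–D (6): add — endpoints in different components.
B–E (10): skip — B and E already connected.
E–F (11): add — endpoints in different components.
MST edges: B–D, D–E, C–D, A–D, E–F; total weight 1+3+5+6+11 = 26.

26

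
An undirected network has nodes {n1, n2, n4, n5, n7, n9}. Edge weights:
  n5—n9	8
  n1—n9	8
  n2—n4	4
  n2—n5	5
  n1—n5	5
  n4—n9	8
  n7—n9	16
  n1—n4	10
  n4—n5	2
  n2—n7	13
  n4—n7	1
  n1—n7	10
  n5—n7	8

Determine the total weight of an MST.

Grow the tree from n1 using Prim:
Step 1: cheapest edge leaving the tree is n1—n5 (5); add n5.
Step 2: cheapest edge leaving the tree is n4—n5 (2); add n4.
Step 3: cheapest edge leaving the tree is n4—n7 (1); add n7.
Step 4: cheapest edge leaving the tree is n2—n4 (4); add n2.
Step 5: cheapest edge leaving the tree is n1—n9 (8); add n9.
MST edges: n1—n5, n4—n5, n4—n7, n2—n4, n1—n9; total weight 5+2+1+4+8 = 20.

20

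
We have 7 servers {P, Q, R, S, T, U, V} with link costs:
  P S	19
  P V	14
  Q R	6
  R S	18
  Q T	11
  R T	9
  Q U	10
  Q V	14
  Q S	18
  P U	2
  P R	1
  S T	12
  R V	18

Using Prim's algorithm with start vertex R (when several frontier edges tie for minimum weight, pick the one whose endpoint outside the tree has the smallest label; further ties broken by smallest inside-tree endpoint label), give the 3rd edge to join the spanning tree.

Prim's algorithm from R:
Step 1: frontier [P R 1, Q R 6, R T 9, R S 18, R V 18] → take P R (1); add P.
Step 2: frontier [P U 2, P V 14, P S 19, Q R 6, R T 9, R S 18, R V 18] → take P U (2); add U.
Step 3: frontier [P V 14, P S 19, Q R 6, R T 9, R S 18, R V 18, Q U 10] → take Q R (6); add Q.
Step 4: frontier [P V 14, P S 19, Q T 11, Q V 14, Q S 18, R T 9, R S 18, R V 18] → take R T (9); add T.
Step 5: frontier [P V 14, P S 19, Q V 14, Q S 18, R S 18, R V 18, S T 12] → take S T (12); add S.
Step 6: frontier [P V 14, Q V 14, R V 18] → take P V (14); add V.
The 3rd edge added is Q R.

Q-R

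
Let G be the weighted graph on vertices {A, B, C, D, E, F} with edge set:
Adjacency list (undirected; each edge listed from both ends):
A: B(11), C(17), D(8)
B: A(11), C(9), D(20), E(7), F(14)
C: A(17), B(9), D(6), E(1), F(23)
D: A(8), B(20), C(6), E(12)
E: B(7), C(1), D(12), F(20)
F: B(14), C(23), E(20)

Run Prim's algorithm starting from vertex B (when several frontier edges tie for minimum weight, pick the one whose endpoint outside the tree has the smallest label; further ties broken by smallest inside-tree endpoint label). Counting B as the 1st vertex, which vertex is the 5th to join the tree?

A

Prim, starting at B.
Step 1: frontier [B–E 7, B–C 9, A–B 11, B–F 14, B–D 20] → take B–E (7); add E.
Step 2: frontier [B–C 9, A–B 11, B–F 14, B–D 20, C–E 1, D–E 12, E–F 20] → take C–E (1); add C.
Step 3: frontier [A–B 11, B–F 14, B–D 20, C–D 6, A–C 17, C–F 23, D–E 12, E–F 20] → take C–D (6); add D.
Step 4: frontier [A–B 11, B–F 14, A–C 17, C–F 23, A–D 8, E–F 20] → take A–D (8); add A.
Step 5: frontier [B–F 14, C–F 23, E–F 20] → take B–F (14); add F.
Vertex order: B, E, C, D, A, F. The 5th vertex is A.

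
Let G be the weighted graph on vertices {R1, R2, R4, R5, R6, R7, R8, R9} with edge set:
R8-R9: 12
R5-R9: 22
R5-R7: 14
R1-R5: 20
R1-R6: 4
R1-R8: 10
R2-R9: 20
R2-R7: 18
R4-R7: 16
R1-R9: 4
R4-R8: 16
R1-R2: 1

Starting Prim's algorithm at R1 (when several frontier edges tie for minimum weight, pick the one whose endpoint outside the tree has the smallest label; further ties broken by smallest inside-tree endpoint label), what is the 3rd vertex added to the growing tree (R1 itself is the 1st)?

Prim, starting at R1.
Step 1: cheapest edge leaving the tree is R1-R2 (1); add R2.
Step 2: cheapest edge leaving the tree is R1-R6 (4); add R6.
Step 3: cheapest edge leaving the tree is R1-R9 (4); add R9.
Step 4: cheapest edge leaving the tree is R1-R8 (10); add R8.
Step 5: cheapest edge leaving the tree is R4-R8 (16); add R4.
Step 6: cheapest edge leaving the tree is R4-R7 (16); add R7.
Step 7: cheapest edge leaving the tree is R5-R7 (14); add R5.
Vertex order: R1, R2, R6, R9, R8, R4, R7, R5. The 3rd vertex is R6.

R6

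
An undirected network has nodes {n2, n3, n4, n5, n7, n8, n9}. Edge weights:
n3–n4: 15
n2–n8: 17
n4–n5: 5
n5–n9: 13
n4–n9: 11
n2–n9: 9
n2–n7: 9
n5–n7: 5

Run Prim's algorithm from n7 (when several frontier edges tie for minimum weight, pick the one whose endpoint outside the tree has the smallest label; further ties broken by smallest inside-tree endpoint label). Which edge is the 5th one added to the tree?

Grow the tree from n7 using Prim:
Step 1: cheapest edge leaving the tree is n5–n7 (5); add n5.
Step 2: cheapest edge leaving the tree is n4–n5 (5); add n4.
Step 3: cheapest edge leaving the tree is n2–n7 (9); add n2.
Step 4: cheapest edge leaving the tree is n2–n9 (9); add n9.
Step 5: cheapest edge leaving the tree is n3–n4 (15); add n3.
Step 6: cheapest edge leaving the tree is n2–n8 (17); add n8.
The 5th edge added is n3–n4.

n3-n4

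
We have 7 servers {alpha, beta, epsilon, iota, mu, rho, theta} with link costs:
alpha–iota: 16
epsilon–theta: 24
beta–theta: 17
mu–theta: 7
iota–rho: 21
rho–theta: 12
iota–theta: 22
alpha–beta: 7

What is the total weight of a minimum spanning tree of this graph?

83

Prim, starting at beta.
Step 1: cheapest edge leaving the tree is alpha–beta (7); add alpha.
Step 2: cheapest edge leaving the tree is alpha–iota (16); add iota.
Step 3: cheapest edge leaving the tree is beta–theta (17); add theta.
Step 4: cheapest edge leaving the tree is mu–theta (7); add mu.
Step 5: cheapest edge leaving the tree is rho–theta (12); add rho.
Step 6: cheapest edge leaving the tree is epsilon–theta (24); add epsilon.
MST edges: alpha–beta, alpha–iota, beta–theta, mu–theta, rho–theta, epsilon–theta; total weight 7+16+17+7+12+24 = 83.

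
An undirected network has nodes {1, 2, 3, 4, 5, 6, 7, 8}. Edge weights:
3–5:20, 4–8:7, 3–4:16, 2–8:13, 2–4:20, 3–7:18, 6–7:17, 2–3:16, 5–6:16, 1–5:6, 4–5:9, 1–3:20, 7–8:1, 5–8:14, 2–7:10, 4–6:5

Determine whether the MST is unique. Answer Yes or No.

Kruskal: consider edges lightest-first.
7–8 (1): add — endpoints in different components.
4–6 (5): add — endpoints in different components.
1–5 (6): add — endpoints in different components.
4–8 (7): add — endpoints in different components.
4–5 (9): add — endpoints in different components.
2–7 (10): add — endpoints in different components.
2–8 (13): skip — 2 and 8 already connected.
5–8 (14): skip — 5 and 8 already connected.
2–3 (16): add — endpoints in different components.
Non-tree edge 3–4 has weight 16, equal to the heaviest edge on its tree cycle — swapping gives another MST of the same weight. Not unique.

No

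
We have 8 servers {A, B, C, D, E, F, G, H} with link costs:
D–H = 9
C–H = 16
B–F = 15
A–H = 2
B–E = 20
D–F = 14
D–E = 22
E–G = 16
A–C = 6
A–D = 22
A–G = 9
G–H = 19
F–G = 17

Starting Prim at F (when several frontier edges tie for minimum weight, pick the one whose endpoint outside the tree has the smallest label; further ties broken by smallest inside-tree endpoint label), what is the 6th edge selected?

B-F

Grow the tree from F using Prim:
Step 1: frontier [D–F 14, B–F 15, F–G 17] → take D–F (14); add D.
Step 2: frontier [D–H 9, A–D 22, D–E 22, B–F 15, F–G 17] → take D–H (9); add H.
Step 3: frontier [A–D 22, D–E 22, B–F 15, F–G 17, A–H 2, C–H 16, G–H 19] → take A–H (2); add A.
Step 4: frontier [A–C 6, A–G 9, D–E 22, B–F 15, F–G 17, C–H 16, G–H 19] → take A–C (6); add C.
Step 5: frontier [A–G 9, D–E 22, B–F 15, F–G 17, G–H 19] → take A–G (9); add G.
Step 6: frontier [D–E 22, B–F 15, E–G 16] → take B–F (15); add B.
Step 7: frontier [B–E 20, D–E 22, E–G 16] → take E–G (16); add E.
The 6th edge added is B–F.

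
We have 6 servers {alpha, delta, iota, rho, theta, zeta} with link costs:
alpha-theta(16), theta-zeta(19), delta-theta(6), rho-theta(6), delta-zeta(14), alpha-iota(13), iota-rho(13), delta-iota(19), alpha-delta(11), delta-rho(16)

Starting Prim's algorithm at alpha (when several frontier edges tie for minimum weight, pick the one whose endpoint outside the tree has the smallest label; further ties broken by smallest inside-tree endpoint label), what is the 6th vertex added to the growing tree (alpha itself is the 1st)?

Prim's algorithm from alpha:
Step 1: cheapest edge leaving the tree is alpha-delta (11); add delta.
Step 2: cheapest edge leaving the tree is delta-theta (6); add theta.
Step 3: cheapest edge leaving the tree is rho-theta (6); add rho.
Step 4: cheapest edge leaving the tree is alpha-iota (13); add iota.
Step 5: cheapest edge leaving the tree is delta-zeta (14); add zeta.
Vertex order: alpha, delta, theta, rho, iota, zeta. The 6th vertex is zeta.

zeta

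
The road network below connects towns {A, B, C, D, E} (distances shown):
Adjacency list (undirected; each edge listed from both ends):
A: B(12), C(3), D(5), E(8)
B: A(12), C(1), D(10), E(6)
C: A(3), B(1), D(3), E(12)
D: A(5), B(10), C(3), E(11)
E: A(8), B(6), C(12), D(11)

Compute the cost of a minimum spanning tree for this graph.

Grow the tree from D using Prim:
Step 1: frontier [C–D 3, A–D 5, B–D 10, D–E 11] → take C–D (3); add C.
Step 2: frontier [B–C 1, A–C 3, C–E 12, A–D 5, B–D 10, D–E 11] → take B–C (1); add B.
Step 3: frontier [B–E 6, A–B 12, A–C 3, C–E 12, A–D 5, D–E 11] → take A–C (3); add A.
Step 4: frontier [A–E 8, B–E 6, C–E 12, D–E 11] → take B–E (6); add E.
MST edges: C–D, B–C, A–C, B–E; total weight 3+1+3+6 = 13.

13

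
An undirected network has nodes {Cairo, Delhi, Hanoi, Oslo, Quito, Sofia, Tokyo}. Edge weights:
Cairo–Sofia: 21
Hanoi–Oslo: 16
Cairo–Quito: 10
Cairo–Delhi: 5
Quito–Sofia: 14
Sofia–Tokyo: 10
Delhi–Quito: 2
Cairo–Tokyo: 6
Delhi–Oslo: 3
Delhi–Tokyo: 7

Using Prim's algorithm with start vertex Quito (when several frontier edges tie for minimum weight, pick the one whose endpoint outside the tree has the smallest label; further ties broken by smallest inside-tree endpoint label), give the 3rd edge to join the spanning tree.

Grow the tree from Quito using Prim:
Step 1: cheapest edge leaving the tree is Delhi–Quito (2); add Delhi.
Step 2: cheapest edge leaving the tree is Delhi–Oslo (3); add Oslo.
Step 3: cheapest edge leaving the tree is Cairo–Delhi (5); add Cairo.
Step 4: cheapest edge leaving the tree is Cairo–Tokyo (6); add Tokyo.
Step 5: cheapest edge leaving the tree is Sofia–Tokyo (10); add Sofia.
Step 6: cheapest edge leaving the tree is Hanoi–Oslo (16); add Hanoi.
The 3rd edge added is Cairo–Delhi.

Cairo-Delhi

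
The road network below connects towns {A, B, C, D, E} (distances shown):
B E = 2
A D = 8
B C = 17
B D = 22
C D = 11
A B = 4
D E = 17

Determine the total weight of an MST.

25

Kruskal: consider edges lightest-first.
B E (2): add. Components now {A} {B,E} {C} {D}
A B (4): add. Components now {A,B,E} {C} {D}
A D (8): add. Components now {A,B,D,E} {C}
C D (11): add. Components now {A,B,C,D,E}
MST edges: B E, A B, A D, C D; total weight 2+4+8+11 = 25.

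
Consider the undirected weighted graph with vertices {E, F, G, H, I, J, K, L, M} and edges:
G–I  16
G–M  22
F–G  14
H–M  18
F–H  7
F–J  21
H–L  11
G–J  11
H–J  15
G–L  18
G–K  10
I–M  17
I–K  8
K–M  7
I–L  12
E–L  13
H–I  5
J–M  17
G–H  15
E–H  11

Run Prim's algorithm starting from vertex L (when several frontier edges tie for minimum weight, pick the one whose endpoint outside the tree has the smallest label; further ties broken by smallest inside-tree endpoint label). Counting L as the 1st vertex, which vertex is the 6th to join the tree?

M

Prim, starting at L.
Step 1: cheapest edge leaving the tree is H–L (11); add H.
Step 2: cheapest edge leaving the tree is H–I (5); add I.
Step 3: cheapest edge leaving the tree is F–H (7); add F.
Step 4: cheapest edge leaving the tree is I–K (8); add K.
Step 5: cheapest edge leaving the tree is K–M (7); add M.
Step 6: cheapest edge leaving the tree is G–K (10); add G.
Step 7: cheapest edge leaving the tree is E–H (11); add E.
Step 8: cheapest edge leaving the tree is G–J (11); add J.
Vertex order: L, H, I, F, K, M, G, E, J. The 6th vertex is M.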